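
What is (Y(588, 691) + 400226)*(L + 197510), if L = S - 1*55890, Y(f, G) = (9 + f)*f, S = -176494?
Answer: -26199510988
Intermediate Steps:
Y(f, G) = f*(9 + f)
L = -232384 (L = -176494 - 1*55890 = -176494 - 55890 = -232384)
(Y(588, 691) + 400226)*(L + 197510) = (588*(9 + 588) + 400226)*(-232384 + 197510) = (588*597 + 400226)*(-34874) = (351036 + 400226)*(-34874) = 751262*(-34874) = -26199510988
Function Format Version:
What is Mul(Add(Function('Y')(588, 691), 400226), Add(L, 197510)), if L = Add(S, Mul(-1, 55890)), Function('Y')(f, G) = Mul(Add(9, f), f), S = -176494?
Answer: -26199510988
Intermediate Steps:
Function('Y')(f, G) = Mul(f, Add(9, f))
L = -232384 (L = Add(-176494, Mul(-1, 55890)) = Add(-176494, -55890) = -232384)
Mul(Add(Function('Y')(588, 691), 400226), Add(L, 197510)) = Mul(Add(Mul(588, Add(9, 588)), 400226), Add(-232384, 197510)) = Mul(Add(Mul(588, 597), 400226), -34874) = Mul(Add(351036, 400226), -34874) = Mul(751262, -34874) = -26199510988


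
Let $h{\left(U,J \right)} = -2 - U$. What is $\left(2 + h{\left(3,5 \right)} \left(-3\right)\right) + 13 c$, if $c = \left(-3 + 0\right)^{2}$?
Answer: $134$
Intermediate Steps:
$c = 9$ ($c = \left(-3\right)^{2} = 9$)
$\left(2 + h{\left(3,5 \right)} \left(-3\right)\right) + 13 c = \left(2 + \left(-2 - 3\right) \left(-3\right)\right) + 13 \cdot 9 = \left(2 + \left(-2 - 3\right) \left(-3\right)\right) + 117 = \left(2 - -15\right) + 117 = \left(2 + 15\right) + 117 = 17 + 117 = 134$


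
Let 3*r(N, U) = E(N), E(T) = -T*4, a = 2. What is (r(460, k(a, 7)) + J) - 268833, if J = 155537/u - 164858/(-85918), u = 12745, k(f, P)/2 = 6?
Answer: -442552473547481/1642537365 ≈ -2.6943e+5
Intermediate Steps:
E(T) = -4*T
k(f, P) = 12 (k(f, P) = 2*6 = 12)
r(N, U) = -4*N/3 (r(N, U) = (-4*N)/3 = -4*N/3)
J = 7732271588/547512455 (J = 155537/12745 - 164858/(-85918) = 155537*(1/12745) - 164858*(-1/85918) = 155537/12745 + 82429/42959 = 7732271588/547512455 ≈ 14.123)
(r(460, k(a, 7)) + J) - 268833 = (-4/3*460 + 7732271588/547512455) - 268833 = (-1840/3 + 7732271588/547512455) - 268833 = -984226102436/1642537365 - 268833 = -442552473547481/1642537365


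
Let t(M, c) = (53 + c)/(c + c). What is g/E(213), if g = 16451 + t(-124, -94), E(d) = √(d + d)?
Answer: 1030943*√426/26696 ≈ 797.06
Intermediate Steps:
E(d) = √2*√d (E(d) = √(2*d) = √2*√d)
t(M, c) = (53 + c)/(2*c) (t(M, c) = (53 + c)/((2*c)) = (53 + c)*(1/(2*c)) = (53 + c)/(2*c))
g = 3092829/188 (g = 16451 + (½)*(53 - 94)/(-94) = 16451 + (½)*(-1/94)*(-41) = 16451 + 41/188 = 3092829/188 ≈ 16451.)
g/E(213) = 3092829/(188*((√2*√213))) = 3092829/(188*(√426)) = 3092829*(√426/426)/188 = 1030943*√426/26696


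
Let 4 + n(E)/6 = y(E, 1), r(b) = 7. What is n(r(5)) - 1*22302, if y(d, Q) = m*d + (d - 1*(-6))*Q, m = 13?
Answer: -21702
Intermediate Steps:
y(d, Q) = 13*d + Q*(6 + d) (y(d, Q) = 13*d + (d - 1*(-6))*Q = 13*d + (d + 6)*Q = 13*d + (6 + d)*Q = 13*d + Q*(6 + d))
n(E) = 12 + 84*E (n(E) = -24 + 6*(6*1 + 13*E + 1*E) = -24 + 6*(6 + 13*E + E) = -24 + 6*(6 + 14*E) = -24 + (36 + 84*E) = 12 + 84*E)
n(r(5)) - 1*22302 = (12 + 84*7) - 1*22302 = (12 + 588) - 22302 = 600 - 22302 = -21702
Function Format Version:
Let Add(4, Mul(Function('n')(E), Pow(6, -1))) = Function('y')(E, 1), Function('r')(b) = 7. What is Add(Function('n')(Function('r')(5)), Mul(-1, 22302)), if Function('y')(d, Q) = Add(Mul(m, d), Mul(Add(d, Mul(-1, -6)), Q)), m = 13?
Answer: -21702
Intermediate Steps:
Function('y')(d, Q) = Add(Mul(13, d), Mul(Q, Add(6, d))) (Function('y')(d, Q) = Add(Mul(13, d), Mul(Add(d, Mul(-1, -6)), Q)) = Add(Mul(13, d), Mul(Add(d, 6), Q)) = Add(Mul(13, d), Mul(Add(6, d), Q)) = Add(Mul(13, d), Mul(Q, Add(6, d))))
Function('n')(E) = Add(12, Mul(84, E)) (Function('n')(E) = Add(-24, Mul(6, Add(Mul(6, 1), Mul(13, E), Mul(1, E)))) = Add(-24, Mul(6, Add(6, Mul(13, E), E))) = Add(-24, Mul(6, Add(6, Mul(14, E)))) = Add(-24, Add(36, Mul(84, E))) = Add(12, Mul(84, E)))
Add(Function('n')(Function('r')(5)), Mul(-1, 22302)) = Add(Add(12, Mul(84, 7)), Mul(-1, 22302)) = Add(Add(12, 588), -22302) = Add(600, -22302) = -21702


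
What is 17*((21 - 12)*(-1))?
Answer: -153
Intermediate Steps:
17*((21 - 12)*(-1)) = 17*(9*(-1)) = 17*(-9) = -153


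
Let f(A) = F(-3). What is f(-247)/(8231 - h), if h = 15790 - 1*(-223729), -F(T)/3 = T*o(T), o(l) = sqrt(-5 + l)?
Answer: -3*I*sqrt(2)/38548 ≈ -0.00011006*I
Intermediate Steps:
F(T) = -3*T*sqrt(-5 + T)
f(A) = 18*I*sqrt(2) (f(A) = -3*(-3)*sqrt(-5 - 3) = -3*(-3)*sqrt(-8) = -3*(-3)*2*I*sqrt(2) = 18*I*sqrt(2))
h = 239519 (h = 15790 + 223729 = 239519)
f(-247)/(8231 - h) = (18*I*sqrt(2))/(8231 - 1*239519) = (18*I*sqrt(2))/(8231 - 239519) = (18*I*sqrt(2))/(-231288) = (18*I*sqrt(2))*(-1/231288) = -3*I*sqrt(2)/38548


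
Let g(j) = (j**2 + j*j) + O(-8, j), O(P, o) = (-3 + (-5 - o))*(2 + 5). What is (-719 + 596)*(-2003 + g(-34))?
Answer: -60393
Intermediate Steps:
O(P, o) = -56 - 7*o (O(P, o) = (-8 - o)*7 = -56 - 7*o)
g(j) = -56 - 7*j + 2*j**2 (g(j) = (j**2 + j*j) + (-56 - 7*j) = (j**2 + j**2) + (-56 - 7*j) = 2*j**2 + (-56 - 7*j) = -56 - 7*j + 2*j**2)
(-719 + 596)*(-2003 + g(-34)) = (-719 + 596)*(-2003 + (-56 - 7*(-34) + 2*(-34)**2)) = -123*(-2003 + (-56 + 238 + 2*1156)) = -123*(-2003 + (-56 + 238 + 2312)) = -123*(-2003 + 2494) = -123*491 = -60393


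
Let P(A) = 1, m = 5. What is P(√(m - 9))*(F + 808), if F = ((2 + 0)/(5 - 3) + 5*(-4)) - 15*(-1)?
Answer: 804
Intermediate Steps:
F = -4 (F = (2/2 - 20) + 15 = (2*(½) - 20) + 15 = (1 - 20) + 15 = -19 + 15 = -4)
P(√(m - 9))*(F + 808) = 1*(-4 + 808) = 1*804 = 804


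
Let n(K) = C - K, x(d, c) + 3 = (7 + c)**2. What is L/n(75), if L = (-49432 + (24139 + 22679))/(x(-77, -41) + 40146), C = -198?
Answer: 2614/11274627 ≈ 0.00023185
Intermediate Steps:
x(d, c) = -3 + (7 + c)**2
n(K) = -198 - K
L = -2614/41299 (L = (-49432 + (24139 + 22679))/((-3 + (7 - 41)**2) + 40146) = (-49432 + 46818)/((-3 + (-34)**2) + 40146) = -2614/((-3 + 1156) + 40146) = -2614/(1153 + 40146) = -2614/41299 ≈ -0.063295)
L/n(75) = -2614/(41299*(-198 - 1*75)) = -2614/(41299*(-198 - 75)) = -2614/41299/(-273) = -2614/41299*(-1/273) = 2614/11274627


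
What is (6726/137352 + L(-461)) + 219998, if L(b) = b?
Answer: 85180375/388 ≈ 2.1954e+5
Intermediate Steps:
(6726/137352 + L(-461)) + 219998 = (6726/137352 - 461) + 219998 = (6726*(1/137352) - 461) + 219998 = (19/388 - 461) + 219998 = -178849/388 + 219998 = 85180375/388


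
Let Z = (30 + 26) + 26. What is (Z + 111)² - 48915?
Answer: -11666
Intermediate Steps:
Z = 82 (Z = 56 + 26 = 82)
(Z + 111)² - 48915 = (82 + 111)² - 48915 = 193² - 48915 = 37249 - 48915 = -11666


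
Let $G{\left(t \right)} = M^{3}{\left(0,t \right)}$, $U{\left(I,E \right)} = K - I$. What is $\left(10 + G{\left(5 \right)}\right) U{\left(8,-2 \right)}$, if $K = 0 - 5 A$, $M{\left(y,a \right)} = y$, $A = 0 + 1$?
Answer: $-130$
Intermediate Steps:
$A = 1$
$K = -5$ ($K = 0 - 5 = -5$)
$U{\left(I,E \right)} = -5 - I$
$G{\left(t \right)} = 0$ ($G{\left(t \right)} = 0^{3} = 0$)
$\left(10 + G{\left(5 \right)}\right) U{\left(8,-2 \right)} = \left(10 + 0\right) \left(-5 - 8\right) = 10 \left(-5 - 8\right) = 10 \left(-13\right) = -130$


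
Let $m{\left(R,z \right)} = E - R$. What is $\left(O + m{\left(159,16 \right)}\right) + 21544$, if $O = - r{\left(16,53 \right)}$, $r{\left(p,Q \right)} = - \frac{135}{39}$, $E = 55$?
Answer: $\frac{278765}{13} \approx 21443.0$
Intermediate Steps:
$r{\left(p,Q \right)} = - \frac{45}{13}$ ($r{\left(p,Q \right)} = \left(-135\right) \frac{1}{39} = - \frac{45}{13}$)
$O = \frac{45}{13}$ ($O = \left(-1\right) \left(- \frac{45}{13}\right) = \frac{45}{13} \approx 3.4615$)
$m{\left(R,z \right)} = 55 - R$
$\left(O + m{\left(159,16 \right)}\right) + 21544 = \left(\frac{45}{13} + \left(55 - 159\right)\right) + 21544 = \left(\frac{45}{13} - 104\right) + 21544 = - \frac{1307}{13} + 21544 = \frac{278765}{13}$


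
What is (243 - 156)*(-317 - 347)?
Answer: -57768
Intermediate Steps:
(243 - 156)*(-317 - 347) = 87*(-664) = -57768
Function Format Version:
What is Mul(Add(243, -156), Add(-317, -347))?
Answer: -57768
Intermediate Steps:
Mul(Add(243, -156), Add(-317, -347)) = Mul(87, -664) = -57768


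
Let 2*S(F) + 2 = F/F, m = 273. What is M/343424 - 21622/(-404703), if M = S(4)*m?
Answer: 14740543537/277969446144 ≈ 0.053029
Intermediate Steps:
S(F) = -½ (S(F) = -1 + (F/F)/2 = -1 + (½)*1 = -1 + ½ = -½)
M = -273/2 (M = -½*273 = -273/2 ≈ -136.50)
M/343424 - 21622/(-404703) = -273/2/343424 - 21622/(-404703) = -273/2*1/343424 - 21622*(-1/404703) = -273/686848 + 21622/404703 = 14740543537/277969446144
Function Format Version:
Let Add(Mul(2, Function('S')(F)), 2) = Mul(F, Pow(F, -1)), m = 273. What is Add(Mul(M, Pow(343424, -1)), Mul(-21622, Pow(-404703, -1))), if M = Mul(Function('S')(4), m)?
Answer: Rational(14740543537, 277969446144) ≈ 0.053029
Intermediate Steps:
Function('S')(F) = Rational(-1, 2) (Function('S')(F) = Add(-1, Mul(Rational(1, 2), Mul(F, Pow(F, -1)))) = Add(-1, Mul(Rational(1, 2), 1)) = Add(-1, Rational(1, 2)) = Rational(-1, 2))
M = Rational(-273, 2) (M = Mul(Rational(-1, 2), 273) = Rational(-273, 2) ≈ -136.50)
Add(Mul(M, Pow(343424, -1)), Mul(-21622, Pow(-404703, -1))) = Add(Mul(Rational(-273, 2), Pow(343424, -1)), Mul(-21622, Pow(-404703, -1))) = Add(Mul(Rational(-273, 2), Rational(1, 343424)), Mul(-21622, Rational(-1, 404703))) = Add(Rational(-273, 686848), Rational(21622, 404703)) = Rational(14740543537, 277969446144)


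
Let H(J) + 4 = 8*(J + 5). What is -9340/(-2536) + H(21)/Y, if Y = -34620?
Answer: 6725697/1829090 ≈ 3.6771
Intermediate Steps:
H(J) = 36 + 8*J (H(J) = -4 + 8*(J + 5) = -4 + 8*(5 + J) = -4 + (40 + 8*J) = 36 + 8*J)
-9340/(-2536) + H(21)/Y = -9340/(-2536) + (36 + 8*21)/(-34620) = -9340*(-1/2536) + (36 + 168)*(-1/34620) = 2335/634 + 204*(-1/34620) = 2335/634 - 17/2885 = 6725697/1829090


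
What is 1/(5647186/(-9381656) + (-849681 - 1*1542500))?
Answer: -4690828/11221312439461 ≈ -4.1803e-7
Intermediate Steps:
1/(5647186/(-9381656) + (-849681 - 1*1542500)) = 1/(5647186*(-1/9381656) + (-849681 - 1542500)) = 1/(-2823593/4690828 - 2392181) = 1/(-11221312439461/4690828) = -4690828/11221312439461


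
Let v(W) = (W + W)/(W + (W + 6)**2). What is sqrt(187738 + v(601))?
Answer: sqrt(2113183658111)/3355 ≈ 433.29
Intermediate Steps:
v(W) = 2*W/(W + (6 + W)**2) (v(W) = (2*W)/(W + (6 + W)**2) = 2*W/(W + (6 + W)**2))
sqrt(187738 + v(601)) = sqrt(187738 + 2*601/(601 + (6 + 601)**2)) = sqrt(187738 + 2*601/(601 + 607**2)) = sqrt(187738 + 2*601/(601 + 368449)) = sqrt(187738 + 2*601/369050) = sqrt(187738 + 2*601*(1/369050)) = sqrt(187738 + 601/184525) = sqrt(34642355051/184525) = sqrt(2113183658111)/3355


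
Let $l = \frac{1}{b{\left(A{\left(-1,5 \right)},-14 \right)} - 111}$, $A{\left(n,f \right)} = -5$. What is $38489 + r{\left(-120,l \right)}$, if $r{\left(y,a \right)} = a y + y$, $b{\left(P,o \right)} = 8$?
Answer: $\frac{3952127}{103} \approx 38370.0$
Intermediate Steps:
$l = - \frac{1}{103}$ ($l = \frac{1}{8 - 111} = \frac{1}{-103} = - \frac{1}{103} \approx -0.0097087$)
$r{\left(y,a \right)} = y + a y$
$38489 + r{\left(-120,l \right)} = 38489 - 120 \left(1 - \frac{1}{103}\right) = 38489 - \frac{12240}{103} = \frac{3952127}{103}$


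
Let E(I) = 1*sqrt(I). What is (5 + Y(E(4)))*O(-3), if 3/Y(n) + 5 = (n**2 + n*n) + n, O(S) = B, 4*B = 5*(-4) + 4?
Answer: -112/5 ≈ -22.400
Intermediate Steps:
B = -4 (B = (5*(-4) + 4)/4 = (-20 + 4)/4 = (1/4)*(-16) = -4)
O(S) = -4
E(I) = sqrt(I)
Y(n) = 3/(-5 + n + 2*n**2) (Y(n) = 3/(-5 + ((n**2 + n*n) + n)) = 3/(-5 + ((n**2 + n**2) + n)) = 3/(-5 + (2*n**2 + n)) = 3/(-5 + (n + 2*n**2)) = 3/(-5 + n + 2*n**2))
(5 + Y(E(4)))*O(-3) = (5 + 3/(-5 + sqrt(4) + 2*(sqrt(4))**2))*(-4) = (5 + 3/(-5 + 2 + 2*2**2))*(-4) = (5 + 3/(-5 + 2 + 2*4))*(-4) = (5 + 3/(-5 + 2 + 8))*(-4) = (5 + 3/5)*(-4) = (28/5)*(-4) = -112/5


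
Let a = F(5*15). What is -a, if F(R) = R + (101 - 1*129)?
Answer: -47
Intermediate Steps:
F(R) = -28 + R (F(R) = R + (101 - 129) = R - 28 = -28 + R)
a = 47 (a = -28 + 5*15 = -28 + 75 = 47)
-a = -1*47 = -47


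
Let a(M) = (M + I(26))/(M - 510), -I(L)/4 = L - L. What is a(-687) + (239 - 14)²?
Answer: 20199604/399 ≈ 50626.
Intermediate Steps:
I(L) = 0 (I(L) = -4*(L - L) = -4*0 = 0)
a(M) = M/(-510 + M) (a(M) = (M + 0)/(M - 510) = M/(-510 + M))
a(-687) + (239 - 14)² = -687/(-510 - 687) + (239 - 14)² = -687/(-1197) + 225² = -687*(-1/1197) + 50625 = 229/399 + 50625 = 20199604/399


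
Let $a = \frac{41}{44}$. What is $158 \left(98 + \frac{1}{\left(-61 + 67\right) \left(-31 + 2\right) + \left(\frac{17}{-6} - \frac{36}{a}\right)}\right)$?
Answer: $\frac{820690552}{53005} \approx 15483.0$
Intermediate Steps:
$a = \frac{41}{44}$ ($a = 41 \cdot \frac{1}{44} = \frac{41}{44} \approx 0.93182$)
$158 \left(98 + \frac{1}{\left(-61 + 67\right) \left(-31 + 2\right) + \left(\frac{17}{-6} - \frac{36}{a}\right)}\right) = 158 \left(98 + \frac{1}{\left(-61 + 67\right) \left(-31 + 2\right) + \left(\frac{17}{-6} - \frac{36}{\frac{41}{44}}\right)}\right) = 158 \left(98 + \frac{1}{6 \left(-29\right) + \left(17 \left(- \frac{1}{6}\right) - \frac{1584}{41}\right)}\right) = 158 \left(98 + \frac{1}{-174 - \frac{10201}{246}}\right) = 158 \left(98 + \frac{1}{- \frac{53005}{246}}\right) = 158 \left(98 - \frac{246}{53005}\right) = 158 \cdot \frac{5194244}{53005} = \frac{820690552}{53005}$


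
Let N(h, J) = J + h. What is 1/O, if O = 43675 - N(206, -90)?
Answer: 1/43559 ≈ 2.2957e-5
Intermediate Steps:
O = 43559 (O = 43675 - (-90 + 206) = 43675 - 1*116 = 43675 - 116 = 43559)
1/O = 1/43559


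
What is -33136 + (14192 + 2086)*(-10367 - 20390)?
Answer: -500695582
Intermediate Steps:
-33136 + (14192 + 2086)*(-10367 - 20390) = -33136 + 16278*(-30757) = -33136 - 500662446 = -500695582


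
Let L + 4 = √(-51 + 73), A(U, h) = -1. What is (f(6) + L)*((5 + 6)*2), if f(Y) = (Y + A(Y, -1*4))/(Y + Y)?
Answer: -473/6 + 22*√22 ≈ 24.356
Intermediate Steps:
f(Y) = (-1 + Y)/(2*Y) (f(Y) = (Y - 1)/(Y + Y) = (-1 + Y)/((2*Y)) = (-1 + Y)*(1/(2*Y)) = (-1 + Y)/(2*Y))
L = -4 + √22 (L = -4 + √(-51 + 73) = -4 + √22 ≈ 0.69042)
(f(6) + L)*((5 + 6)*2) = ((½)*(-1 + 6)/6 + (-4 + √22))*((5 + 6)*2) = ((½)*(⅙)*5 + (-4 + √22))*(11*2) = (5/12 + (-4 + √22))*22 = (-43/12 + √22)*22 = -473/6 + 22*√22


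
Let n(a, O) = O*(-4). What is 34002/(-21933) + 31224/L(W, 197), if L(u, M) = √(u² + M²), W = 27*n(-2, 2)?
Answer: -3778/2437 + 31224*√85465/85465 ≈ 105.26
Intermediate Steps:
n(a, O) = -4*O
W = -216 (W = 27*(-4*2) = 27*(-8) = -216)
L(u, M) = √(M² + u²)
34002/(-21933) + 31224/L(W, 197) = 34002/(-21933) + 31224/(√(197² + (-216)²)) = 34002*(-1/21933) + 31224/(√(38809 + 46656)) = -3778/2437 + 31224/(√85465) = -3778/2437 + 31224*(√85465/85465) = -3778/2437 + 31224*√85465/85465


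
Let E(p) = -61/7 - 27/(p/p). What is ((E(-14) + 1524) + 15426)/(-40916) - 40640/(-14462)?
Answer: 177276480/73965899 ≈ 2.3967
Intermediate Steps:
E(p) = -250/7 (E(p) = -61*⅐ - 27/1 = -61/7 - 27*1 = -61/7 - 27 = -250/7)
((E(-14) + 1524) + 15426)/(-40916) - 40640/(-14462) = ((-250/7 + 1524) + 15426)/(-40916) - 40640/(-14462) = (10418/7 + 15426)*(-1/40916) - 40640*(-1/14462) = (118400/7)*(-1/40916) + 20320/7231 = -29600/71603 + 20320/7231 = 177276480/73965899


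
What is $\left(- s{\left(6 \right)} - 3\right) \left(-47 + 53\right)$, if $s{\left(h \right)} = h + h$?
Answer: $-90$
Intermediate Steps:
$s{\left(h \right)} = 2 h$
$\left(- s{\left(6 \right)} - 3\right) \left(-47 + 53\right) = \left(- 2 \cdot 6 - 3\right) \left(-47 + 53\right) = \left(\left(-1\right) 12 - 3\right) 6 = \left(-12 - 3\right) 6 = \left(-15\right) 6 = -90$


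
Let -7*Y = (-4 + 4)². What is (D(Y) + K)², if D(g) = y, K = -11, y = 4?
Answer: 49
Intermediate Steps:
Y = 0 (Y = -(-4 + 4)²/7 = -⅐*0² = -⅐*0 = 0)
D(g) = 4
(D(Y) + K)² = (4 - 11)² = (-7)² = 49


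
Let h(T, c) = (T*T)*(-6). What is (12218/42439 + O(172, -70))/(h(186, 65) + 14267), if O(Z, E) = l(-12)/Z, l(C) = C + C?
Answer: -270740/352765147993 ≈ -7.6748e-7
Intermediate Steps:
h(T, c) = -6*T**2 (h(T, c) = T**2*(-6) = -6*T**2)
l(C) = 2*C
O(Z, E) = -24/Z (O(Z, E) = (2*(-12))/Z = -24/Z)
(12218/42439 + O(172, -70))/(h(186, 65) + 14267) = (12218/42439 - 24/172)/(-6*186**2 + 14267) = (12218*(1/42439) - 24*1/172)/(-6*34596 + 14267) = (12218/42439 - 6/43)/(-207576 + 14267) = (270740/1824877)/(-193309) = (270740/1824877)*(-1/193309) = -270740/352765147993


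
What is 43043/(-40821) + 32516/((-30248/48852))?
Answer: -736867073347/14031291 ≈ -52516.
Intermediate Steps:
43043/(-40821) + 32516/((-30248/48852)) = 43043*(-1/40821) + 32516/((-30248*1/48852)) = -3913/3711 + 32516/(-7562/12213) = -3913/3711 + 32516*(-12213/7562) = -3913/3711 - 198558954/3781 = -736867073347/14031291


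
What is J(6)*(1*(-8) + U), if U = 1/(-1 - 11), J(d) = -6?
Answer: 97/2 ≈ 48.500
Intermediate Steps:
U = -1/12 (U = 1/(-12) = -1/12 ≈ -0.083333)
J(6)*(1*(-8) + U) = -6*(1*(-8) - 1/12) = -6*(-8 - 1/12) = -6*(-97/12) = 97/2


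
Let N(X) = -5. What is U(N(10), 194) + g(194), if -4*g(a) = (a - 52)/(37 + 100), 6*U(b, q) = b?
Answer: -449/411 ≈ -1.0925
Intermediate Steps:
U(b, q) = b/6
g(a) = 13/137 - a/548 (g(a) = -(a - 52)/(4*(37 + 100)) = -(-52 + a)/(4*137) = -(-52/137 + a/137)/4 = 13/137 - a/548)
U(N(10), 194) + g(194) = (1/6)*(-5) + (13/137 - 1/548*194) = -5/6 + (13/137 - 97/274) = -5/6 - 71/274 = -449/411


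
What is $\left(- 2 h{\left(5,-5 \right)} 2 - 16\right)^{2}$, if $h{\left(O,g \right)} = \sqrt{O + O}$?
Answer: $416 + 128 \sqrt{10} \approx 820.77$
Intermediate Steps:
$h{\left(O,g \right)} = \sqrt{2} \sqrt{O}$ ($h{\left(O,g \right)} = \sqrt{2 O} = \sqrt{2} \sqrt{O}$)
$\left(- 2 h{\left(5,-5 \right)} 2 - 16\right)^{2} = \left(- 2 \sqrt{2} \sqrt{5} \cdot 2 - 16\right)^{2} = \left(- 2 \sqrt{10} \cdot 2 - 16\right)^{2} = \left(- 4 \sqrt{10} - 16\right)^{2} = \left(-16 - 4 \sqrt{10}\right)^{2}$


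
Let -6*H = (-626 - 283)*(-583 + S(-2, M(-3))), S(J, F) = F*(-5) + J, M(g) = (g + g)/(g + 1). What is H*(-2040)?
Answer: 185436000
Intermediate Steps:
M(g) = 2*g/(1 + g) (M(g) = (2*g)/(1 + g) = 2*g/(1 + g))
S(J, F) = J - 5*F (S(J, F) = -5*F + J = J - 5*F)
H = -90900 (H = -(-626 - 283)*(-583 + (-2 - 10*(-3)/(1 - 3)))/6 = -(-303)*(-583 + (-2 - 10*(-3)/(-2)))/2 = -(-303)*(-583 + (-2 - 10*(-3)*(-1)/2))/2 = -(-303)*(-583 + (-2 - 5*3))/2 = -(-303)*(-583 + (-2 - 15))/2 = -(-303)*(-583 - 17)/2 = -(-303)*(-600)/2 = -1/6*545400 = -90900)
H*(-2040) = -90900*(-2040) = 185436000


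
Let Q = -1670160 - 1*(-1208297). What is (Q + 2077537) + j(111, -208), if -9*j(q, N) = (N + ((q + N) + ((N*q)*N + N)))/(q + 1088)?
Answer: 5809978781/3597 ≈ 1.6152e+6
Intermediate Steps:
Q = -461863 (Q = -1670160 + 1208297 = -461863)
j(q, N) = -(q + 3*N + q*N**2)/(9*(1088 + q)) (j(q, N) = -(N + ((q + N) + ((N*q)*N + N)))/(9*(q + 1088)) = -(N + ((N + q) + (q*N**2 + N)))/(9*(1088 + q)) = -(N + ((N + q) + (N + q*N**2)))/(9*(1088 + q)) = -(N + (q + 2*N + q*N**2))/(9*(1088 + q)) = -(q + 3*N + q*N**2)/(9*(1088 + q)))
(Q + 2077537) + j(111, -208) = (-461863 + 2077537) + (-1*111 - 3*(-208) - 1*111*(-208)**2)/(9*(1088 + 111)) = 1615674 + (1/9)*(-111 + 624 - 1*111*43264)/1199 = 1615674 + (1/9)*(1/1199)*(-111 + 624 - 4802304) = 1615674 + (1/9)*(1/1199)*(-4801791) = 1615674 - 1600597/3597 = 5809978781/3597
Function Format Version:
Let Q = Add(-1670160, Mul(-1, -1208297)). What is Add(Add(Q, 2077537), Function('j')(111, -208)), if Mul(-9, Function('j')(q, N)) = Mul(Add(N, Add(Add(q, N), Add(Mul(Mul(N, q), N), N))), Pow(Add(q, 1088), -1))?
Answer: Rational(5809978781, 3597) ≈ 1.6152e+6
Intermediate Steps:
Q = -461863 (Q = Add(-1670160, 1208297) = -461863)
Function('j')(q, N) = Mul(Rational(-1, 9), Pow(Add(1088, q), -1), Add(q, Mul(3, N), Mul(q, Pow(N, 2)))) (Function('j')(q, N) = Mul(Rational(-1, 9), Mul(Add(N, Add(Add(q, N), Add(Mul(Mul(N, q), N), N))), Pow(Add(q, 1088), -1))) = Mul(Rational(-1, 9), Mul(Add(N, Add(Add(N, q), Add(Mul(q, Pow(N, 2)), N))), Pow(Add(1088, q), -1))) = Mul(Rational(-1, 9), Mul(Add(N, Add(Add(N, q), Add(N, Mul(q, Pow(N, 2))))), Pow(Add(1088, q), -1))) = Mul(Rational(-1, 9), Mul(Add(N, Add(q, Mul(2, N), Mul(q, Pow(N, 2)))), Pow(Add(1088, q), -1))) = Mul(Rational(-1, 9), Mul(Add(q, Mul(3, N), Mul(q, Pow(N, 2))), Pow(Add(1088, q), -1))) = Mul(Rational(-1, 9), Mul(Pow(Add(1088, q), -1), Add(q, Mul(3, N), Mul(q, Pow(N, 2))))) = Mul(Rational(-1, 9), Pow(Add(1088, q), -1), Add(q, Mul(3, N), Mul(q, Pow(N, 2)))))
Add(Add(Q, 2077537), Function('j')(111, -208)) = Add(Add(-461863, 2077537), Mul(Rational(1, 9), Pow(Add(1088, 111), -1), Add(Mul(-1, 111), Mul(-3, -208), Mul(-1, 111, Pow(-208, 2))))) = Add(1615674, Mul(Rational(1, 9), Pow(1199, -1), Add(-111, 624, Mul(-1, 111, 43264)))) = Add(1615674, Mul(Rational(1, 9), Rational(1, 1199), Add(-111, 624, -4802304))) = Add(1615674, Mul(Rational(1, 9), Rational(1, 1199), -4801791)) = Add(1615674, Rational(-1600597, 3597)) = Rational(5809978781, 3597)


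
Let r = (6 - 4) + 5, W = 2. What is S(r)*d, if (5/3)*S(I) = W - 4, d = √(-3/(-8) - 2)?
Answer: -3*I*√26/10 ≈ -1.5297*I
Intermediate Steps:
d = I*√26/4 (d = √(-3*(-⅛) - 2) = √(3/8 - 2) = √(-13/8) = I*√26/4 ≈ 1.2748*I)
r = 7 (r = 2 + 5 = 7)
S(I) = -6/5 (S(I) = 3*(2 - 4)/5 = (⅗)*(-2) = -6/5)
S(r)*d = -3*I*√26/10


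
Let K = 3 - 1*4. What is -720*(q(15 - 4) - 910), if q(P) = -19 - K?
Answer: 668160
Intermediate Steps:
K = -1 (K = 3 - 4 = -1)
q(P) = -18 (q(P) = -19 - 1*(-1) = -19 + 1 = -18)
-720*(q(15 - 4) - 910) = -720*(-18 - 910) = -720*(-928) = 668160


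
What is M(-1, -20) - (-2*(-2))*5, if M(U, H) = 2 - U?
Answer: -17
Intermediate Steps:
M(-1, -20) - (-2*(-2))*5 = (2 - 1*(-1)) - (-2*(-2))*5 = (2 + 1) - 4*5 = 3 - 1*20 = 3 - 20 = -17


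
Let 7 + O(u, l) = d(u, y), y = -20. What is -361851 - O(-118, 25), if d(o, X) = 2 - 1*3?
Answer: -361843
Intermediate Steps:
d(o, X) = -1 (d(o, X) = 2 - 3 = -1)
O(u, l) = -8 (O(u, l) = -7 - 1 = -8)
-361851 - O(-118, 25) = -361851 - 1*(-8) = -361851 + 8 = -361843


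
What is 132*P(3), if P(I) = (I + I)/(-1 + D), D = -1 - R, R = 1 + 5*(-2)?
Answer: 792/7 ≈ 113.14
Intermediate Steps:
R = -9 (R = 1 - 10 = -9)
D = 8 (D = -1 - 1*(-9) = -1 + 9 = 8)
P(I) = 2*I/7 (P(I) = (I + I)/(-1 + 8) = (2*I)/7 = (2*I)*(⅐) = 2*I/7)
132*P(3) = 132*((2/7)*3) = 132*(6/7) = 792/7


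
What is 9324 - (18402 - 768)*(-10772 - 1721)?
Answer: 220310886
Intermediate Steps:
9324 - (18402 - 768)*(-10772 - 1721) = 9324 - 17634*(-12493) = 9324 - 1*(-220301562) = 9324 + 220301562 = 220310886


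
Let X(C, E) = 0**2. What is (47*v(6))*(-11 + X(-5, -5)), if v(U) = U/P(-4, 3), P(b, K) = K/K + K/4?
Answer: -12408/7 ≈ -1772.6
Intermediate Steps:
P(b, K) = 1 + K/4 (P(b, K) = 1 + K*(1/4) = 1 + K/4)
X(C, E) = 0
v(U) = 4*U/7 (v(U) = U/(1 + (1/4)*3) = U/(1 + 3/4) = U/(7/4) = U*(4/7) = 4*U/7)
(47*v(6))*(-11 + X(-5, -5)) = (47*((4/7)*6))*(-11 + 0) = (47*(24/7))*(-11) = (1128/7)*(-11) = -12408/7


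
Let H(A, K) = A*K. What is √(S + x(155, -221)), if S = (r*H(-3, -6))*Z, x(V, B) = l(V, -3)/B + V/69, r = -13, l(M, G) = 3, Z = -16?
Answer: 4*√54444938106/15249 ≈ 61.206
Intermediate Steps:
x(V, B) = 3/B + V/69
S = 3744 (S = -(-39)*(-6)*(-16) = -13*18*(-16) = -234*(-16) = 3744)
√(S + x(155, -221)) = √(3744 + (3/(-221) + (1/69)*155)) = √(3744 + (3*(-1/221) + 155/69)) = √(3744 + (-3/221 + 155/69)) = √(3744 + 34048/15249) = √(57126304/15249) = 4*√54444938106/15249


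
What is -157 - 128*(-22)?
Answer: 2659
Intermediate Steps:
-157 - 128*(-22) = -157 + 2816 = 2659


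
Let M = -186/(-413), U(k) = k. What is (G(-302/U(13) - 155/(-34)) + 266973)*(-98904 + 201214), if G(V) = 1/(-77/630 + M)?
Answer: 333152753925810/12197 ≈ 2.7314e+10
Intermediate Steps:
M = 186/413 (M = -186*(-1/413) = 186/413 ≈ 0.45036)
G(V) = 37170/12197 (G(V) = 1/(-77/630 + 186/413) = 1/(-77*1/630 + 186/413) = 1/(-11/90 + 186/413) = 1/(12197/37170) = 37170/12197)
(G(-302/U(13) - 155/(-34)) + 266973)*(-98904 + 201214) = (37170/12197 + 266973)*(-98904 + 201214) = (3256306851/12197)*102310 = 333152753925810/12197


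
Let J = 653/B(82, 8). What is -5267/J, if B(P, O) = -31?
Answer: 163277/653 ≈ 250.04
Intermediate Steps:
J = -653/31 (J = 653/(-31) = 653*(-1/31) = -653/31 ≈ -21.065)
-5267/J = -5267/(-653/31) = -5267*(-31/653) = 163277/653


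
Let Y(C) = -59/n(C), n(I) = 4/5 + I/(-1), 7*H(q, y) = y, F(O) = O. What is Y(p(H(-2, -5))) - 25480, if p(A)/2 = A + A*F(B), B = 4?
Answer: -7085505/278 ≈ -25487.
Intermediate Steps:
H(q, y) = y/7
p(A) = 10*A (p(A) = 2*(A + A*4) = 2*(A + 4*A) = 2*(5*A) = 10*A)
n(I) = 4/5 - I (n(I) = 4*(1/5) + I*(-1) = 4/5 - I)
Y(C) = -59/(4/5 - C)
Y(p(H(-2, -5))) - 25480 = 295/(-4 + 5*(10*((1/7)*(-5)))) - 25480 = 295/(-4 + 5*(10*(-5/7))) - 25480 = 295/(-4 + 5*(-50/7)) - 25480 = 295/(-4 - 250/7) - 25480 = 295/(-278/7) - 25480 = 295*(-7/278) - 25480 = -2065/278 - 25480 = -7085505/278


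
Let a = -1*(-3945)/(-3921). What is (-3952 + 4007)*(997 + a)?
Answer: 71597020/1307 ≈ 54780.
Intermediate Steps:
a = -1315/1307 (a = 3945*(-1/3921) = -1315/1307 ≈ -1.0061)
(-3952 + 4007)*(997 + a) = (-3952 + 4007)*(997 - 1315/1307) = 55*(1301764/1307) = 71597020/1307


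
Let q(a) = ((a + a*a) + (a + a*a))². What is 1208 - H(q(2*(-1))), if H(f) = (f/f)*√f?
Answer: 1204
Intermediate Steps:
q(a) = (2*a + 2*a²)² (q(a) = ((a + a²) + (a + a²))² = (2*a + 2*a²)²)
H(f) = √f (H(f) = 1*√f = √f)
1208 - H(q(2*(-1))) = 1208 - √(4*(2*(-1))²*(1 + 2*(-1))²) = 1208 - √(4*(-2)²*(1 - 2)²) = 1208 - √(4*4*(-1)²) = 1208 - √(4*4*1) = 1208 - √16 = 1208 - 1*4 = 1208 - 4 = 1204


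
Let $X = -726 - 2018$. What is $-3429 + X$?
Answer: $-6173$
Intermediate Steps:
$X = -2744$
$-3429 + X = -3429 - 2744 = -6173$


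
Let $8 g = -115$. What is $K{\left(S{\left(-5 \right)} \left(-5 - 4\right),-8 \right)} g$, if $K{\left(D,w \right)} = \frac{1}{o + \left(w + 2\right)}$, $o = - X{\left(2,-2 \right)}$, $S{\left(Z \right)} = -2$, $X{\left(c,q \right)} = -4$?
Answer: $\frac{115}{16} \approx 7.1875$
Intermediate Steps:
$g = - \frac{115}{8}$ ($g = \frac{1}{8} \left(-115\right) = - \frac{115}{8} \approx -14.375$)
$o = 4$ ($o = \left(-1\right) \left(-4\right) = 4$)
$K{\left(D,w \right)} = \frac{1}{6 + w}$ ($K{\left(D,w \right)} = \frac{1}{4 + \left(w + 2\right)} = \frac{1}{4 + \left(2 + w\right)} = \frac{1}{6 + w}$)
$K{\left(S{\left(-5 \right)} \left(-5 - 4\right),-8 \right)} g = \frac{1}{6 - 8} \left(- \frac{115}{8}\right) = \frac{1}{-2} \left(- \frac{115}{8}\right) = \left(- \frac{1}{2}\right) \left(- \frac{115}{8}\right) = \frac{115}{16}$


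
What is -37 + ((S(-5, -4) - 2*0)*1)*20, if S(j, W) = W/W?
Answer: -17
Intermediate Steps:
S(j, W) = 1
-37 + ((S(-5, -4) - 2*0)*1)*20 = -37 + ((1 - 2*0)*1)*20 = -37 + ((1 + 0)*1)*20 = -37 + (1*1)*20 = -37 + 1*20 = -37 + 20 = -17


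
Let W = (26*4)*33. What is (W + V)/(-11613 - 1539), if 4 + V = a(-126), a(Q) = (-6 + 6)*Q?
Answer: -857/3288 ≈ -0.26064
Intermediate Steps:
W = 3432 (W = 104*33 = 3432)
a(Q) = 0 (a(Q) = 0*Q = 0)
V = -4 (V = -4 + 0 = -4)
(W + V)/(-11613 - 1539) = (3432 - 4)/(-11613 - 1539) = 3428/(-13152) = 3428*(-1/13152) = -857/3288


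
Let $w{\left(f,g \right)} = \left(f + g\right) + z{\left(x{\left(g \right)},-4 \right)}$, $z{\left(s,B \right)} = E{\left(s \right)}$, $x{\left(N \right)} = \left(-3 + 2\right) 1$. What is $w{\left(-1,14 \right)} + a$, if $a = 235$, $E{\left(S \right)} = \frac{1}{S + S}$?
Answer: $\frac{495}{2} \approx 247.5$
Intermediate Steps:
$x{\left(N \right)} = -1$ ($x{\left(N \right)} = \left(-1\right) 1 = -1$)
$E{\left(S \right)} = \frac{1}{2 S}$
$z{\left(s,B \right)} = \frac{1}{2 s}$
$w{\left(f,g \right)} = - \frac{1}{2} + f + g$ ($w{\left(f,g \right)} = \left(f + g\right) + \frac{1}{2 \left(-1\right)} = \left(f + g\right) + \frac{1}{2} \left(-1\right) = \left(f + g\right) - \frac{1}{2} = - \frac{1}{2} + f + g$)
$w{\left(-1,14 \right)} + a = \left(- \frac{1}{2} - 1 + 14\right) + 235 = \frac{25}{2} + 235 = \frac{495}{2}$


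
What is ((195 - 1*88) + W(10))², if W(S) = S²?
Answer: 42849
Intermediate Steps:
((195 - 1*88) + W(10))² = ((195 - 1*88) + 10²)² = ((195 - 88) + 100)² = (107 + 100)² = 207² = 42849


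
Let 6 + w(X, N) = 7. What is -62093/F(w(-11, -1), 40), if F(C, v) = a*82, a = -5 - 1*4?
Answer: 62093/738 ≈ 84.137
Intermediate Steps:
w(X, N) = 1 (w(X, N) = -6 + 7 = 1)
a = -9 (a = -5 - 4 = -9)
F(C, v) = -738 (F(C, v) = -9*82 = -738)
-62093/F(w(-11, -1), 40) = -62093/(-738) = -62093*(-1/738) = 62093/738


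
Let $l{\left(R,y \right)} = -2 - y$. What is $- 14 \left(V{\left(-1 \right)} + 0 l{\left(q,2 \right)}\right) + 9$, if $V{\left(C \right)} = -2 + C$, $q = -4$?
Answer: $51$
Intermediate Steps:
$- 14 \left(V{\left(-1 \right)} + 0 l{\left(q,2 \right)}\right) + 9 = - 14 \left(\left(-2 - 1\right) + 0 \left(-2 - 2\right)\right) + 9 = - 14 \left(-3 + 0 \left(-2 - 2\right)\right) + 9 = - 14 \left(-3 + 0 \left(-4\right)\right) + 9 = - 14 \left(-3 + 0\right) + 9 = \left(-14\right) \left(-3\right) + 9 = 42 + 9 = 51$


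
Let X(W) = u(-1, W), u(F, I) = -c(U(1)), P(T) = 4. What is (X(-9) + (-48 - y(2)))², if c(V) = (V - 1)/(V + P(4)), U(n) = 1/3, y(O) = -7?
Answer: 281961/169 ≈ 1668.4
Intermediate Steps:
U(n) = ⅓ (U(n) = 1*(⅓) = ⅓)
c(V) = (-1 + V)/(4 + V) (c(V) = (V - 1)/(V + 4) = (-1 + V)/(4 + V))
u(F, I) = 2/13 (u(F, I) = -(-1 + ⅓)/(4 + ⅓) = -(-2)/(13/3*3) = -3*(-2)/(13*3) = -1*(-2/13) = 2/13)
X(W) = 2/13
(X(-9) + (-48 - y(2)))² = (2/13 + (-48 - 1*(-7)))² = (2/13 + (-48 + 7))² = (2/13 - 41)² = (-531/13)² = 281961/169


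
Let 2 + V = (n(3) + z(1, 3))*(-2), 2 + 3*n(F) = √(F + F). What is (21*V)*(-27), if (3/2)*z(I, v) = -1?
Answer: -378 + 378*√6 ≈ 547.91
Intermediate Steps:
z(I, v) = -⅔ (z(I, v) = (⅔)*(-1) = -⅔)
n(F) = -⅔ + √2*√F/3 (n(F) = -⅔ + √(F + F)/3 = -⅔ + √(2*F)/3 = -⅔ + (√2*√F)/3 = -⅔ + √2*√F/3)
V = ⅔ - 2*√6/3 (V = -2 + ((-⅔ + √2*√3/3) - ⅔)*(-2) = -2 + ((-⅔ + √6/3) - ⅔)*(-2) = -2 + (-4/3 + √6/3)*(-2) = -2 + (8/3 - 2*√6/3) = ⅔ - 2*√6/3 ≈ -0.96633)
(21*V)*(-27) = (21*(⅔ - 2*√6/3))*(-27) = (14 - 14*√6)*(-27) = -378 + 378*√6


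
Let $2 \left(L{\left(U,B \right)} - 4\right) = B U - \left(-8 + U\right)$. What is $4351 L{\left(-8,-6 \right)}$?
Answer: $156636$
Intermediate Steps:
$L{\left(U,B \right)} = 8 - \frac{U}{2} + \frac{B U}{2}$ ($L{\left(U,B \right)} = 4 + \frac{B U - \left(-8 + U\right)}{2} = 4 + \frac{8 - U + B U}{2} = 4 + \left(4 - \frac{U}{2} + \frac{B U}{2}\right) = 8 - \frac{U}{2} + \frac{B U}{2}$)
$4351 L{\left(-8,-6 \right)} = 4351 \left(8 - -4 + \frac{1}{2} \left(-6\right) \left(-8\right)\right) = 4351 \left(8 + 4 + 24\right) = 4351 \cdot 36 = 156636$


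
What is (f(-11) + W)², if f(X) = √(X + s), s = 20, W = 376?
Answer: 143641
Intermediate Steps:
f(X) = √(20 + X) (f(X) = √(X + 20) = √(20 + X))
(f(-11) + W)² = (√(20 - 11) + 376)² = (√9 + 376)² = (3 + 376)² = 379² = 143641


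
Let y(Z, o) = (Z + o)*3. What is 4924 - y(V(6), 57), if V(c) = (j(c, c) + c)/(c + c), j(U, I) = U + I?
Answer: 9497/2 ≈ 4748.5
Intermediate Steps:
j(U, I) = I + U
V(c) = 3/2 (V(c) = ((c + c) + c)/(c + c) = (2*c + c)/((2*c)) = (3*c)*(1/(2*c)) = 3/2)
y(Z, o) = 3*Z + 3*o
4924 - y(V(6), 57) = 4924 - (3*(3/2) + 3*57) = 4924 - (9/2 + 171) = 4924 - 1*351/2 = 4924 - 351/2 = 9497/2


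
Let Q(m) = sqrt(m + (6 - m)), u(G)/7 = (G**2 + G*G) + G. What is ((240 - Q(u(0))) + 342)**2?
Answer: (582 - sqrt(6))**2 ≈ 3.3588e+5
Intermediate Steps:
u(G) = 7*G + 14*G**2 (u(G) = 7*((G**2 + G*G) + G) = 7*((G**2 + G**2) + G) = 7*(2*G**2 + G) = 7*(G + 2*G**2) = 7*G + 14*G**2)
Q(m) = sqrt(6)
((240 - Q(u(0))) + 342)**2 = ((240 - sqrt(6)) + 342)**2 = (582 - sqrt(6))**2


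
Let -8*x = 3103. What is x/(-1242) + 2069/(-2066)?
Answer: -7073393/10263888 ≈ -0.68915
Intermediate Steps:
x = -3103/8 (x = -1/8*3103 = -3103/8 ≈ -387.88)
x/(-1242) + 2069/(-2066) = -3103/8/(-1242) + 2069/(-2066) = -3103/8*(-1/1242) + 2069*(-1/2066) = 3103/9936 - 2069/2066 = -7073393/10263888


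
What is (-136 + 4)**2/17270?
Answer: 792/785 ≈ 1.0089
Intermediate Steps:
(-136 + 4)**2/17270 = (-132)**2*(1/17270) = 17424*(1/17270) = 792/785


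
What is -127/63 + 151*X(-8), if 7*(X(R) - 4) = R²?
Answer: 17843/9 ≈ 1982.6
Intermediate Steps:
X(R) = 4 + R²/7
-127/63 + 151*X(-8) = -127/63 + 151*(4 + (⅐)*(-8)²) = -127*1/63 + 151*(4 + (⅐)*64) = -127/63 + 151*(4 + 64/7) = -127/63 + 151*(92/7) = -127/63 + 13892/7 = 17843/9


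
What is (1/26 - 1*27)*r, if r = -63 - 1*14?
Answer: 53977/26 ≈ 2076.0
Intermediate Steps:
r = -77 (r = -63 - 14 = -77)
(1/26 - 1*27)*r = (1/26 - 1*27)*(-77) = (1/26 - 27)*(-77) = -701/26*(-77) = 53977/26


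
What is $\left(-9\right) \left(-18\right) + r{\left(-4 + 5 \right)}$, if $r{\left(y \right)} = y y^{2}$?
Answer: $163$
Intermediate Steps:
$r{\left(y \right)} = y^{3}$
$\left(-9\right) \left(-18\right) + r{\left(-4 + 5 \right)} = \left(-9\right) \left(-18\right) + \left(-4 + 5\right)^{3} = 162 + 1^{3} = 162 + 1 = 163$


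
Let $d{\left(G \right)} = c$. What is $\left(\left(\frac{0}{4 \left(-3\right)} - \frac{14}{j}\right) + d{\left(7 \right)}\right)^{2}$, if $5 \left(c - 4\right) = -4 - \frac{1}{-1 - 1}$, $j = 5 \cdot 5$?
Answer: $\frac{18769}{2500} \approx 7.5076$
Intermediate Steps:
$j = 25$
$c = \frac{33}{10}$ ($c = 4 + \frac{-4 - \frac{1}{-1 - 1}}{5} = 4 + \frac{-4 - \frac{1}{-2}}{5} = 4 + \frac{-4 - - \frac{1}{2}}{5} = 4 + \frac{-4 + \frac{1}{2}}{5} = 4 + \frac{1}{5} \left(- \frac{7}{2}\right) = 4 - \frac{7}{10} = \frac{33}{10} \approx 3.3$)
$d{\left(G \right)} = \frac{33}{10}$
$\left(\left(\frac{0}{4 \left(-3\right)} - \frac{14}{j}\right) + d{\left(7 \right)}\right)^{2} = \left(\left(\frac{0}{4 \left(-3\right)} - \frac{14}{25}\right) + \frac{33}{10}\right)^{2} = \left(\left(\frac{0}{-12} - \frac{14}{25}\right) + \frac{33}{10}\right)^{2} = \left(\left(0 \left(- \frac{1}{12}\right) - \frac{14}{25}\right) + \frac{33}{10}\right)^{2} = \left(\left(0 - \frac{14}{25}\right) + \frac{33}{10}\right)^{2} = \left(- \frac{14}{25} + \frac{33}{10}\right)^{2} = \left(\frac{137}{50}\right)^{2} = \frac{18769}{2500}$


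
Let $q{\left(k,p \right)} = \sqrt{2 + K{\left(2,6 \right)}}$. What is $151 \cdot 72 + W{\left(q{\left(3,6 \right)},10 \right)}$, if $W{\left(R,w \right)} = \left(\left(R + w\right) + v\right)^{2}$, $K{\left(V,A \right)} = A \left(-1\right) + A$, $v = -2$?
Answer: $10938 + 16 \sqrt{2} \approx 10961.0$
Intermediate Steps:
$K{\left(V,A \right)} = 0$ ($K{\left(V,A \right)} = - A + A = 0$)
$q{\left(k,p \right)} = \sqrt{2}$ ($q{\left(k,p \right)} = \sqrt{2 + 0} = \sqrt{2}$)
$W{\left(R,w \right)} = \left(-2 + R + w\right)^{2}$ ($W{\left(R,w \right)} = \left(\left(R + w\right) - 2\right)^{2} = \left(-2 + R + w\right)^{2}$)
$151 \cdot 72 + W{\left(q{\left(3,6 \right)},10 \right)} = 151 \cdot 72 + \left(-2 + \sqrt{2} + 10\right)^{2} = 10872 + \left(8 + \sqrt{2}\right)^{2}$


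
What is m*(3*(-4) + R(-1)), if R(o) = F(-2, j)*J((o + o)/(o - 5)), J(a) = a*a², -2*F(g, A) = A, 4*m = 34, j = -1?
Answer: -10999/108 ≈ -101.84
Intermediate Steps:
m = 17/2 (m = (¼)*34 = 17/2 ≈ 8.5000)
F(g, A) = -A/2
J(a) = a³
R(o) = 4*o³/(-5 + o)³ (R(o) = (-½*(-1))*((o + o)/(o - 5))³ = ((2*o)/(-5 + o))³/2 = (2*o/(-5 + o))³/2 = (8*o³/(-5 + o)³)/2 = 4*o³/(-5 + o)³)
m*(3*(-4) + R(-1)) = 17*(3*(-4) + 4*(-1)³/(-5 - 1)³)/2 = 17*(-12 + 4*(-1)/(-6)³)/2 = 17*(-12 + 4*(-1)*(-1/216))/2 = 17*(-12 + 1/54)/2 = (17/2)*(-647/54) = -10999/108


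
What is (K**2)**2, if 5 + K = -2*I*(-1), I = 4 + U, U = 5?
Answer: 28561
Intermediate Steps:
I = 9 (I = 4 + 5 = 9)
K = 13 (K = -5 - 2*9*(-1) = -5 - 18*(-1) = -5 + 18 = 13)
(K**2)**2 = (13**2)**2 = 169**2 = 28561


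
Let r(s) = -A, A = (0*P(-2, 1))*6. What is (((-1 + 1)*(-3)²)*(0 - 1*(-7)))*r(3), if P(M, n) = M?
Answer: 0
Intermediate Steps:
A = 0 (A = (0*(-2))*6 = 0*6 = 0)
r(s) = 0 (r(s) = -1*0 = 0)
(((-1 + 1)*(-3)²)*(0 - 1*(-7)))*r(3) = (((-1 + 1)*(-3)²)*(0 - 1*(-7)))*0 = ((0*9)*(0 + 7))*0 = (0*7)*0 = 0*0 = 0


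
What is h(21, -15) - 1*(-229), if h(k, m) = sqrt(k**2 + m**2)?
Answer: 229 + 3*sqrt(74) ≈ 254.81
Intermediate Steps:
h(21, -15) - 1*(-229) = sqrt(21**2 + (-15)**2) - 1*(-229) = sqrt(441 + 225) + 229 = sqrt(666) + 229 = 3*sqrt(74) + 229 = 229 + 3*sqrt(74)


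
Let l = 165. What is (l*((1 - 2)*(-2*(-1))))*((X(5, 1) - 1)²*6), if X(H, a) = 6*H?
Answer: -1665180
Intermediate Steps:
(l*((1 - 2)*(-2*(-1))))*((X(5, 1) - 1)²*6) = (165*((1 - 2)*(-2*(-1))))*((6*5 - 1)²*6) = (165*(-1*2))*((30 - 1)²*6) = (165*(-2))*(29²*6) = -277530*6 = -330*5046 = -1665180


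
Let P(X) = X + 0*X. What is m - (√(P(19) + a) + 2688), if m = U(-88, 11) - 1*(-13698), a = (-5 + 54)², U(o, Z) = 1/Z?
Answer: 121111/11 - 22*√5 ≈ 10961.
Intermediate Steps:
P(X) = X (P(X) = X + 0 = X)
a = 2401 (a = 49² = 2401)
m = 150679/11 (m = 1/11 - 1*(-13698) = 1/11 + 13698 = 150679/11 ≈ 13698.)
m - (√(P(19) + a) + 2688) = 150679/11 - (√(19 + 2401) + 2688) = 150679/11 - (√2420 + 2688) = 150679/11 - (22*√5 + 2688) = 150679/11 - (2688 + 22*√5) = 150679/11 + (-2688 - 22*√5) = 121111/11 - 22*√5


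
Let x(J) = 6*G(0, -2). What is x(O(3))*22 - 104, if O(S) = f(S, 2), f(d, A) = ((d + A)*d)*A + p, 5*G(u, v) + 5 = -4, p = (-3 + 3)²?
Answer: -1708/5 ≈ -341.60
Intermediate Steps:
p = 0 (p = 0² = 0)
G(u, v) = -9/5 (G(u, v) = -1 + (⅕)*(-4) = -1 - ⅘ = -9/5)
f(d, A) = A*d*(A + d) (f(d, A) = ((d + A)*d)*A + 0 = ((A + d)*d)*A + 0 = (d*(A + d))*A + 0 = A*d*(A + d) + 0 = A*d*(A + d))
O(S) = 2*S*(2 + S)
x(J) = -54/5 (x(J) = 6*(-9/5) = -54/5)
x(O(3))*22 - 104 = -54/5*22 - 104 = -1188/5 - 104 = -1708/5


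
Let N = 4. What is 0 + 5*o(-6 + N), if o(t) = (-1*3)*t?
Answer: 30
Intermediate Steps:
o(t) = -3*t
0 + 5*o(-6 + N) = 0 + 5*(-3*(-6 + 4)) = 0 + 5*(-3*(-2)) = 0 + 5*6 = 0 + 30 = 30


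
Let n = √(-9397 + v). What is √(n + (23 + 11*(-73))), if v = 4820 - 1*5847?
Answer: √(-780 + 2*I*√2606) ≈ 1.824 + 27.988*I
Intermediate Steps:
v = -1027 (v = 4820 - 5847 = -1027)
n = 2*I*√2606 (n = √(-9397 - 1027) = √(-10424) = 2*I*√2606 ≈ 102.1*I)
√(n + (23 + 11*(-73))) = √(2*I*√2606 + (23 + 11*(-73))) = √(2*I*√2606 + (23 - 803)) = √(2*I*√2606 - 780) = √(-780 + 2*I*√2606)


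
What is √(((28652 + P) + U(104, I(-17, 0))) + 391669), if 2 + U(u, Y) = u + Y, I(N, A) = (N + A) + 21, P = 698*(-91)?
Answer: √356909 ≈ 597.42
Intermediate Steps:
P = -63518
I(N, A) = 21 + A + N (I(N, A) = (A + N) + 21 = 21 + A + N)
U(u, Y) = -2 + Y + u (U(u, Y) = -2 + (u + Y) = -2 + (Y + u) = -2 + Y + u)
√(((28652 + P) + U(104, I(-17, 0))) + 391669) = √(((28652 - 63518) + (-2 + (21 + 0 - 17) + 104)) + 391669) = √((-34866 + (-2 + 4 + 104)) + 391669) = √((-34866 + 106) + 391669) = √(-34760 + 391669) = √356909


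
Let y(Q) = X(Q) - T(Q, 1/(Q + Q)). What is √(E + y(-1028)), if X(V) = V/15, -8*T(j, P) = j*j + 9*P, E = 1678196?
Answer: √1721715578088855/30840 ≈ 1345.4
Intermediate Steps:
T(j, P) = -9*P/8 - j²/8 (T(j, P) = -(j*j + 9*P)/8 = -(j² + 9*P)/8 = -9*P/8 - j²/8)
X(V) = V/15 (X(V) = V*(1/15) = V/15)
y(Q) = Q²/8 + Q/15 + 9/(16*Q) (y(Q) = Q/15 - (-9/(8*(Q + Q)) - Q²/8) = Q/15 - (-9*1/(2*Q)/8 - Q²/8) = Q/15 - (-9/(16*Q) - Q²/8) = Q/15 + (Q²/8 + 9/(16*Q)) = Q²/8 + Q/15 + 9/(16*Q))
√(E + y(-1028)) = √(1678196 + ((⅛)*(-1028)² + (1/15)*(-1028) + (9/16)/(-1028))) = √(1678196 + ((⅛)*1056784 - 1028/15 + (9/16)*(-1/1028))) = √(1678196 + (132098 - 1028/15 - 9/16448)) = √(1678196 + 32574309881/246720) = √(446618827001/246720) = √1721715578088855/30840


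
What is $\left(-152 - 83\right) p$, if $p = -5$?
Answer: $1175$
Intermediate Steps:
$\left(-152 - 83\right) p = \left(-152 - 83\right) \left(-5\right) = \left(-235\right) \left(-5\right) = 1175$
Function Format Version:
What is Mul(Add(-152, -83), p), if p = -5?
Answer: 1175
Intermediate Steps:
Mul(Add(-152, -83), p) = Mul(Add(-152, -83), -5) = Mul(-235, -5) = 1175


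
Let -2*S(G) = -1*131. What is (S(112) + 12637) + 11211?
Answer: 47827/2 ≈ 23914.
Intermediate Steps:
S(G) = 131/2 (S(G) = -(-1)*131/2 = -½*(-131) = 131/2)
(S(112) + 12637) + 11211 = (131/2 + 12637) + 11211 = 25405/2 + 11211 = 47827/2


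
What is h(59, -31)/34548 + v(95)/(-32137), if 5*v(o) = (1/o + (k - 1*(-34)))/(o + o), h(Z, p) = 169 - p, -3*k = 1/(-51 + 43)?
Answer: 386640725773/66801189406000 ≈ 0.0057879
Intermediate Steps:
k = 1/24 (k = -1/(3*(-51 + 43)) = -⅓/(-8) = -⅓*(-⅛) = 1/24 ≈ 0.041667)
v(o) = (817/24 + 1/o)/(10*o) (v(o) = ((1/o + (1/24 - 1*(-34)))/(o + o))/5 = ((1/o + (1/24 + 34))/((2*o)))/5 = ((1/o + 817/24)*(1/(2*o)))/5 = ((817/24 + 1/o)*(1/(2*o)))/5 = ((817/24 + 1/o)/(2*o))/5 = (817/24 + 1/o)/(10*o))
h(59, -31)/34548 + v(95)/(-32137) = (169 - 1*(-31))/34548 + ((1/240)*(24 + 817*95)/95²)/(-32137) = (169 + 31)*(1/34548) + ((1/240)*(1/9025)*(24 + 77615))*(-1/32137) = 200*(1/34548) + ((1/240)*(1/9025)*77639)*(-1/32137) = 50/8637 + (77639/2166000)*(-1/32137) = 50/8637 - 77639/69608742000 = 386640725773/66801189406000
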